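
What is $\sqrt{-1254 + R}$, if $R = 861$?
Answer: $i \sqrt{393} \approx 19.824 i$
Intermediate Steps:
$\sqrt{-1254 + R} = \sqrt{-1254 + 861} = \sqrt{-393} = i \sqrt{393}$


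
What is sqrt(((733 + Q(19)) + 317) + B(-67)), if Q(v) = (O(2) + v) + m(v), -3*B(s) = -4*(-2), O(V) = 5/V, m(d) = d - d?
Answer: 11*sqrt(318)/6 ≈ 32.693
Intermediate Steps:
m(d) = 0
B(s) = -8/3 (B(s) = -(-4)*(-2)/3 = -1/3*8 = -8/3)
Q(v) = 5/2 + v (Q(v) = (5/2 + v) + 0 = 5/2 + v)
sqrt(((733 + Q(19)) + 317) + B(-67)) = sqrt(((733 + (5/2 + 19)) + 317) - 8/3) = sqrt(((733 + 43/2) + 317) - 8/3) = sqrt((1509/2 + 317) - 8/3) = sqrt(2143/2 - 8/3) = sqrt(6413/6) = 11*sqrt(318)/6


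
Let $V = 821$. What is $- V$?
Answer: $-821$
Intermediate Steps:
$- V = \left(-1\right) 821 = -821$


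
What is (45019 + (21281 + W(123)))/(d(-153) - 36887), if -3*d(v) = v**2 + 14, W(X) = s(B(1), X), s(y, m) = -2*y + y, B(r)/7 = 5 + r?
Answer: -99387/67042 ≈ -1.4825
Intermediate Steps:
B(r) = 35 + 7*r (B(r) = 7*(5 + r) = 35 + 7*r)
s(y, m) = -y
W(X) = -42 (W(X) = -(35 + 7*1) = -(35 + 7) = -1*42 = -42)
d(v) = -14/3 - v**2/3 (d(v) = -(v**2 + 14)/3 = -(14 + v**2)/3 = -14/3 - v**2/3)
(45019 + (21281 + W(123)))/(d(-153) - 36887) = (45019 + (21281 - 42))/((-14/3 - 1/3*(-153)**2) - 36887) = (45019 + 21239)/((-14/3 - 1/3*23409) - 36887) = 66258/((-14/3 - 7803) - 36887) = 66258/(-23423/3 - 36887) = 66258/(-134084/3) = 66258*(-3/134084) = -99387/67042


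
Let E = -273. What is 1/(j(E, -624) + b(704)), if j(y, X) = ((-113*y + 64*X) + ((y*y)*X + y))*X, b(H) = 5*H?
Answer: 1/29025648064 ≈ 3.4452e-11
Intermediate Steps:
j(y, X) = X*(-112*y + 64*X + X*y²) (j(y, X) = ((-113*y + 64*X) + (y²*X + y))*X = ((-113*y + 64*X) + (X*y² + y))*X = ((-113*y + 64*X) + (y + X*y²))*X = (-112*y + 64*X + X*y²)*X = X*(-112*y + 64*X + X*y²))
1/(j(E, -624) + b(704)) = 1/(-624*(-112*(-273) + 64*(-624) - 624*(-273)²) + 5*704) = 1/(-624*(30576 - 39936 - 624*74529) + 3520) = 1/(-624*(30576 - 39936 - 46506096) + 3520) = 1/(-624*(-46515456) + 3520) = 1/(29025644544 + 3520) = 1/29025648064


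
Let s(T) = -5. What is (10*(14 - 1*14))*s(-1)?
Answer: 0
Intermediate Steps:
(10*(14 - 1*14))*s(-1) = (10*(14 - 1*14))*(-5) = (10*(14 - 14))*(-5) = (10*0)*(-5) = 0*(-5) = 0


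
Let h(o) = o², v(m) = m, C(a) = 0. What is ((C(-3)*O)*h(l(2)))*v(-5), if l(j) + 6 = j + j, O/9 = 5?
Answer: 0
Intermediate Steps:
O = 45 (O = 9*5 = 45)
l(j) = -6 + 2*j (l(j) = -6 + (j + j) = -6 + 2*j)
((C(-3)*O)*h(l(2)))*v(-5) = ((0*45)*(-6 + 2*2)²)*(-5) = (0*(-6 + 4)²)*(-5) = (0*(-2)²)*(-5) = (0*4)*(-5) = 0*(-5) = 0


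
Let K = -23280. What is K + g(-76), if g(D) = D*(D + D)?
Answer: -11728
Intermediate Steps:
g(D) = 2*D² (g(D) = D*(2*D) = 2*D²)
K + g(-76) = -23280 + 2*(-76)² = -23280 + 2*5776 = -23280 + 11552 = -11728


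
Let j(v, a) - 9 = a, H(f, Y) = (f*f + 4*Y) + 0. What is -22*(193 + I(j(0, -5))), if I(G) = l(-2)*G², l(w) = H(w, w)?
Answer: -2838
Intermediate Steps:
H(f, Y) = f² + 4*Y (H(f, Y) = (f² + 4*Y) + 0 = f² + 4*Y)
l(w) = w² + 4*w
j(v, a) = 9 + a
I(G) = -4*G² (I(G) = (-2*(4 - 2))*G² = (-2*2)*G² = -4*G²)
-22*(193 + I(j(0, -5))) = -22*(193 - 4*(9 - 5)²) = -22*(193 - 4*4²) = -22*(193 - 4*16) = -22*(193 - 64) = -22*129 = -2838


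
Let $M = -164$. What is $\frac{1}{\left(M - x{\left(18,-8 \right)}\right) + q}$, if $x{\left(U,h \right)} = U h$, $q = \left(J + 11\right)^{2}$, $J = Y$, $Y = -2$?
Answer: $\frac{1}{61} \approx 0.016393$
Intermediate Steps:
$J = -2$
$q = 81$ ($q = \left(-2 + 11\right)^{2} = 9^{2} = 81$)
$\frac{1}{\left(M - x{\left(18,-8 \right)}\right) + q} = \frac{1}{\left(-164 - 18 \left(-8\right)\right) + 81} = \frac{1}{\left(-164 - -144\right) + 81} = \frac{1}{\left(-164 + 144\right) + 81} = \frac{1}{-20 + 81} = \frac{1}{61}$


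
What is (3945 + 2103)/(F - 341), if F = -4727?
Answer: -216/181 ≈ -1.1934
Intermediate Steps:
(3945 + 2103)/(F - 341) = (3945 + 2103)/(-4727 - 341) = 6048/(-5068) = 6048*(-1/5068) = -216/181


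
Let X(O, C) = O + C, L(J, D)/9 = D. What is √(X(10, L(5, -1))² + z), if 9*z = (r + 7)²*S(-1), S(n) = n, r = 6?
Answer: 4*I*√10/3 ≈ 4.2164*I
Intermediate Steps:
L(J, D) = 9*D
X(O, C) = C + O
z = -169/9 (z = ((6 + 7)²*(-1))/9 = (13²*(-1))/9 = (169*(-1))/9 = (⅑)*(-169) = -169/9 ≈ -18.778)
√(X(10, L(5, -1))² + z) = √((9*(-1) + 10)² - 169/9) = √((-9 + 10)² - 169/9) = √(1² - 169/9) = √(1 - 169/9) = √(-160/9) = 4*I*√10/3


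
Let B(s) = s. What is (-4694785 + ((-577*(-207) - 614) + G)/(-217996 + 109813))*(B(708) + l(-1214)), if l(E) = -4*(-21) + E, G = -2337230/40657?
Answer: 8714101439752346860/4398396231 ≈ 1.9812e+9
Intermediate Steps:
G = -2337230/40657 (G = -2337230*1/40657 = -2337230/40657 ≈ -57.487)
l(E) = 84 + E
(-4694785 + ((-577*(-207) - 614) + G)/(-217996 + 109813))*(B(708) + l(-1214)) = (-4694785 + ((-577*(-207) - 614) - 2337230/40657)/(-217996 + 109813))*(708 + (84 - 1214)) = (-4694785 + ((119439 - 614) - 2337230/40657)/(-108183))*(708 - 1130) = (-4694785 + (118825 - 2337230/40657)*(-1/108183))*(-422) = (-4694785 + (4828730795/40657)*(-1/108183))*(-422) = (-4694785 - 4828730795/4398396231)*(-422) = -20649529478086130/4398396231*(-422) = 8714101439752346860/4398396231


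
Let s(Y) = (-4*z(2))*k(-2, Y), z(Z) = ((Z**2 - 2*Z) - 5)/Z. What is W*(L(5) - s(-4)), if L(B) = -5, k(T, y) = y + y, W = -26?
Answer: -1950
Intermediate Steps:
k(T, y) = 2*y
z(Z) = (-5 + Z**2 - 2*Z)/Z
s(Y) = 20*Y (s(Y) = (-4*(-2 + 2 - 5/2))*(2*Y) = (-4*(-5/2))*(2*Y) = 10*(2*Y) = 20*Y)
W*(L(5) - s(-4)) = -26*(-5 - 20*(-4)) = -26*(-5 - 1*(-80)) = -26*(-5 + 80) = -26*75 = -1950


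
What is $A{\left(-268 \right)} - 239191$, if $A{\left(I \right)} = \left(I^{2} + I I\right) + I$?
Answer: $-95811$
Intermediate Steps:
$A{\left(I \right)} = I + 2 I^{2}$ ($A{\left(I \right)} = \left(I^{2} + I^{2}\right) + I = 2 I^{2} + I = I + 2 I^{2}$)
$A{\left(-268 \right)} - 239191 = - 268 \left(1 + 2 \left(-268\right)\right) - 239191 = - 268 \left(1 - 536\right) - 239191 = \left(-268\right) \left(-535\right) - 239191 = 143380 - 239191 = -95811$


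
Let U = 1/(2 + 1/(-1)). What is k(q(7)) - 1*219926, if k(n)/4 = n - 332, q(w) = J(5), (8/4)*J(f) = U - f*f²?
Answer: -221502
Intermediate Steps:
U = 1 (U = 1/(2 - 1) = 1/1 = 1)
J(f) = ½ - f³/2 (J(f) = (1 - f*f²)/2 = (1 - f³)/2 = ½ - f³/2)
q(w) = -62 (q(w) = ½ - ½*5³ = ½ - ½*125 = ½ - 125/2 = -62)
k(n) = -1328 + 4*n (k(n) = 4*(n - 332) = 4*(-332 + n) = -1328 + 4*n)
k(q(7)) - 1*219926 = (-1328 + 4*(-62)) - 1*219926 = (-1328 - 248) - 219926 = -1576 - 219926 = -221502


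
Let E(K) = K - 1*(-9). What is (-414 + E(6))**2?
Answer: 159201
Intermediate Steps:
E(K) = 9 + K (E(K) = K + 9 = 9 + K)
(-414 + E(6))**2 = (-414 + (9 + 6))**2 = (-414 + 15)**2 = (-399)**2 = 159201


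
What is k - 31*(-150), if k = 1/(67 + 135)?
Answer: 939301/202 ≈ 4650.0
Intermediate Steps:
k = 1/202 ≈ 0.0049505
k - 31*(-150) = 1/202 - 31*(-150) = 1/202 + 4650 = 939301/202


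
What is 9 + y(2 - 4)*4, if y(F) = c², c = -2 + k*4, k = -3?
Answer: 793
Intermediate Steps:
c = -14 (c = -2 - 3*4 = -2 - 12 = -14)
y(F) = 196 (y(F) = (-14)² = 196)
9 + y(2 - 4)*4 = 9 + 196*4 = 9 + 784 = 793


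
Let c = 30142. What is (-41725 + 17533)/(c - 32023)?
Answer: 2688/209 ≈ 12.861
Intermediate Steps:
(-41725 + 17533)/(c - 32023) = (-41725 + 17533)/(30142 - 32023) = -24192/(-1881) = -24192*(-1/1881) = 2688/209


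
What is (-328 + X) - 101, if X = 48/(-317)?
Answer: -136041/317 ≈ -429.15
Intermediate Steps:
X = -48/317 (X = 48*(-1/317) = -48/317 ≈ -0.15142)
(-328 + X) - 101 = (-328 - 48/317) - 101 = -104024/317 - 101 = -136041/317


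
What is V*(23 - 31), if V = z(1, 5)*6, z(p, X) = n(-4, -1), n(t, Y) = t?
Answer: 192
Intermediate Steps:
z(p, X) = -4
V = -24 (V = -4*6 = -24)
V*(23 - 31) = -24*(23 - 31) = -24*(-8) = 192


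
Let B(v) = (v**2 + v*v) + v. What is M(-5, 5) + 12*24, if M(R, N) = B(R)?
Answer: 333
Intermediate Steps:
B(v) = v + 2*v**2 (B(v) = (v**2 + v**2) + v = 2*v**2 + v = v + 2*v**2)
M(R, N) = R*(1 + 2*R)
M(-5, 5) + 12*24 = -5*(1 + 2*(-5)) + 12*24 = -5*(1 - 10) + 288 = -5*(-9) + 288 = 45 + 288 = 333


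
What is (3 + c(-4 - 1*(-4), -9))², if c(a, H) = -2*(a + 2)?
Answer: 1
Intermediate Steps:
c(a, H) = -4 - 2*a (c(a, H) = -2*(2 + a) = -4 - 2*a)
(3 + c(-4 - 1*(-4), -9))² = (3 + (-4 - 2*(-4 - 1*(-4))))² = (3 + (-4 - 2*(-4 + 4)))² = (3 + (-4 - 2*0))² = (3 + (-4 + 0))² = (3 - 4)² = (-1)² = 1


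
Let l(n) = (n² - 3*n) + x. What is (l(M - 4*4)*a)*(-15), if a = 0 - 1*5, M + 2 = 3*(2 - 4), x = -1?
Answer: 48525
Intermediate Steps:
M = -8 (M = -2 + 3*(2 - 4) = -2 + 3*(-2) = -2 - 6 = -8)
a = -5 (a = 0 - 5 = -5)
l(n) = -1 + n² - 3*n (l(n) = (n² - 3*n) - 1 = -1 + n² - 3*n)
(l(M - 4*4)*a)*(-15) = ((-1 + (-8 - 4*4)² - 3*(-8 - 4*4))*(-5))*(-15) = ((-1 + (-8 - 16)² - 3*(-8 - 16))*(-5))*(-15) = ((-1 + (-24)² - 3*(-24))*(-5))*(-15) = ((-1 + 576 + 72)*(-5))*(-15) = (647*(-5))*(-15) = -3235*(-15) = 48525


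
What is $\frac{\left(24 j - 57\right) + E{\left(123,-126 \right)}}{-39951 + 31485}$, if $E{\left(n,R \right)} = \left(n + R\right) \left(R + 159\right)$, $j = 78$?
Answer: $- \frac{286}{1411} \approx -0.20269$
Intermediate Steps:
$E{\left(n,R \right)} = \left(159 + R\right) \left(R + n\right)$ ($E{\left(n,R \right)} = \left(R + n\right) \left(159 + R\right) = \left(159 + R\right) \left(R + n\right)$)
$\frac{\left(24 j - 57\right) + E{\left(123,-126 \right)}}{-39951 + 31485} = \frac{\left(24 \cdot 78 - 57\right) + \left(\left(-126\right)^{2} + 159 \left(-126\right) + 159 \cdot 123 - 15498\right)}{-39951 + 31485} = \frac{\left(1872 - 57\right) + \left(15876 - 20034 + 19557 - 15498\right)}{-8466} = \left(1815 - 99\right) \left(- \frac{1}{8466}\right) = 1716 \left(- \frac{1}{8466}\right) = - \frac{286}{1411}$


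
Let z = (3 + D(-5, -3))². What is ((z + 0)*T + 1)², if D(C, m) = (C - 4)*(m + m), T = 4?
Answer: 168922009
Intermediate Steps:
D(C, m) = 2*m*(-4 + C) (D(C, m) = (-4 + C)*(2*m) = 2*m*(-4 + C))
z = 3249 (z = (3 + 2*(-3)*(-4 - 5))² = (3 + 2*(-3)*(-9))² = (3 + 54)² = 57² = 3249)
((z + 0)*T + 1)² = ((3249 + 0)*4 + 1)² = (3249*4 + 1)² = (12996 + 1)² = 12997² = 168922009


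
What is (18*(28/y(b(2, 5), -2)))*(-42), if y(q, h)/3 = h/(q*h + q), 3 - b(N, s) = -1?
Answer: -14112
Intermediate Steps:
b(N, s) = 4 (b(N, s) = 3 - 1*(-1) = 3 + 1 = 4)
y(q, h) = 3*h/(q + h*q) (y(q, h) = 3*(h/(q*h + q)) = 3*(h/(h*q + q)) = 3*(h/(q + h*q)) = 3*h/(q + h*q))
(18*(28/y(b(2, 5), -2)))*(-42) = (18*(28/((3*(-2)/(4*(1 - 2))))))*(-42) = (18*(28/((3*(-2)*(¼)/(-1)))))*(-42) = (18*(28/((3*(-2)*(¼)*(-1)))))*(-42) = (18*(28/(3/2)))*(-42) = (18*(28*(⅔)))*(-42) = (18*(56/3))*(-42) = 336*(-42) = -14112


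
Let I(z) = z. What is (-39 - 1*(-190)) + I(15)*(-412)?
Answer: -6029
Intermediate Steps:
(-39 - 1*(-190)) + I(15)*(-412) = (-39 - 1*(-190)) + 15*(-412) = (-39 + 190) - 6180 = 151 - 6180 = -6029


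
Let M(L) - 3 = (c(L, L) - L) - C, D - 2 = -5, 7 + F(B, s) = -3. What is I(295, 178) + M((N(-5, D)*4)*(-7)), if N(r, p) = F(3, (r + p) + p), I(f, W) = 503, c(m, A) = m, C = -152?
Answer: 658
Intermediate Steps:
F(B, s) = -10 (F(B, s) = -7 - 3 = -10)
D = -3 (D = 2 - 5 = -3)
N(r, p) = -10
M(L) = 155 (M(L) = 3 + ((L - L) - 1*(-152)) = 3 + (0 + 152) = 3 + 152 = 155)
I(295, 178) + M((N(-5, D)*4)*(-7)) = 503 + 155 = 658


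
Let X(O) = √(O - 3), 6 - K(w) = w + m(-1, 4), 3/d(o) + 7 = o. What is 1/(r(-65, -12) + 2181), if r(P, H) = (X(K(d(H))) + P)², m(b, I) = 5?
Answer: 2311901/14817017541 + 2470*I*√665/14817017541 ≈ 0.00015603 + 4.2988e-6*I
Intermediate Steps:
d(o) = 3/(-7 + o)
K(w) = 1 - w (K(w) = 6 - (w + 5) = 6 - (5 + w) = 6 + (-5 - w) = 1 - w)
X(O) = √(-3 + O)
r(P, H) = (P + √(-2 - 3/(-7 + H)))² (r(P, H) = (√(-3 + (1 - 3/(-7 + H))) + P)² = (√(-2 - 3/(-7 + H)) + P)² = (P + √(-2 - 3/(-7 + H)))²)
1/(r(-65, -12) + 2181) = 1/((-65 + √((11 - 2*(-12))/(-7 - 12)))² + 2181) = 1/((-65 + √((11 + 24)/(-19)))² + 2181) = 1/((-65 + √(-1/19*35))² + 2181) = 1/((-65 + √(-35/19))² + 2181) = 1/((-65 + I*√665/19)² + 2181) = 1/(2181 + (-65 + I*√665/19)²)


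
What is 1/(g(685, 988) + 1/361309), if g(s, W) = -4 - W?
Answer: -361309/358418527 ≈ -0.0010081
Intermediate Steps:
1/(g(685, 988) + 1/361309) = 1/((-4 - 1*988) + 1/361309) = 1/((-4 - 988) + 1/361309) = 1/(-992 + 1/361309) = 1/(-358418527/361309) = -361309/358418527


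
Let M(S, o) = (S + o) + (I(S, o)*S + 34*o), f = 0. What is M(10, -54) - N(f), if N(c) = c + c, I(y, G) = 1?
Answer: -1870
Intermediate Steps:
N(c) = 2*c
M(S, o) = 2*S + 35*o (M(S, o) = (S + o) + (1*S + 34*o) = (S + o) + (S + 34*o) = 2*S + 35*o)
M(10, -54) - N(f) = (2*10 + 35*(-54)) - 2*0 = (20 - 1890) - 1*0 = -1870 + 0 = -1870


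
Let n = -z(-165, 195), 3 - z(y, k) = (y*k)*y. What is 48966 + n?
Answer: 5357838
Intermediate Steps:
z(y, k) = 3 - k*y² (z(y, k) = 3 - y*k*y = 3 - k*y*y = 3 - k*y²)
n = 5308872 (n = -(3 - 1*195*(-165)²) = -(3 - 1*195*27225) = -(3 - 5308875) = -1*(-5308872) = 5308872)
48966 + n = 48966 + 5308872 = 5357838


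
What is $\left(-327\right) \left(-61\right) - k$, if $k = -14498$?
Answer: $34445$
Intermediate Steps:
$\left(-327\right) \left(-61\right) - k = \left(-327\right) \left(-61\right) - -14498 = 19947 + 14498 = 34445$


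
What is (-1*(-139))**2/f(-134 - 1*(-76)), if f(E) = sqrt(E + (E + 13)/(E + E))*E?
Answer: 19321*I*sqrt(193807)/193807 ≈ 43.888*I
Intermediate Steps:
f(E) = E*sqrt(E + (13 + E)/(2*E)) (f(E) = sqrt(E + (13 + E)/((2*E)))*E = sqrt(E + (13 + E)*(1/(2*E)))*E = sqrt(E + (13 + E)/(2*E))*E = E*sqrt(E + (13 + E)/(2*E)))
(-1*(-139))**2/f(-134 - 1*(-76)) = (-1*(-139))**2/(((-134 - 1*(-76))*sqrt(2 + 4*(-134 - 1*(-76)) + 26/(-134 - 1*(-76)))/2)) = 139**2/(((-134 + 76)*sqrt(2 + 4*(-134 + 76) + 26/(-134 + 76))/2)) = 19321/(((1/2)*(-58)*sqrt(2 + 4*(-58) + 26/(-58)))) = 19321/(((1/2)*(-58)*sqrt(2 - 232 + 26*(-1/58)))) = 19321/(((1/2)*(-58)*sqrt(2 - 232 - 13/29))) = 19321/(((1/2)*(-58)*sqrt(-6683/29))) = 19321/(((1/2)*(-58)*(I*sqrt(193807)/29))) = 19321/((-I*sqrt(193807))) = 19321*(I*sqrt(193807)/193807) = 19321*I*sqrt(193807)/193807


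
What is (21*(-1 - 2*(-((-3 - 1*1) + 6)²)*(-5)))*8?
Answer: -6888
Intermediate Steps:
(21*(-1 - 2*(-((-3 - 1*1) + 6)²)*(-5)))*8 = (21*(-1 - 2*(-((-3 - 1) + 6)²)*(-5)))*8 = (21*(-1 - 2*(-(-4 + 6)²)*(-5)))*8 = (21*(-1 - 2*(-1*2²)*(-5)))*8 = (21*(-1 - 2*(-1*4)*(-5)))*8 = (21*(-1 - (-8)*(-5)))*8 = (21*(-1 - 2*20))*8 = (21*(-1 - 40))*8 = (21*(-41))*8 = -861*8 = -6888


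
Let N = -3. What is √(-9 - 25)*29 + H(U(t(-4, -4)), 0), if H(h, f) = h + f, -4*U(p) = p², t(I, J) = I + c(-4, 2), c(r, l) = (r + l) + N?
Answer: -81/4 + 29*I*√34 ≈ -20.25 + 169.1*I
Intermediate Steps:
c(r, l) = -3 + l + r (c(r, l) = (r + l) - 3 = (l + r) - 3 = -3 + l + r)
t(I, J) = -5 + I (t(I, J) = I + (-3 + 2 - 4) = I - 5 = -5 + I)
U(p) = -p²/4
H(h, f) = f + h
√(-9 - 25)*29 + H(U(t(-4, -4)), 0) = √(-9 - 25)*29 + (0 - (-5 - 4)²/4) = √(-34)*29 + (0 - ¼*(-9)²) = (I*√34)*29 + (0 - ¼*81) = 29*I*√34 + (0 - 81/4) = 29*I*√34 - 81/4 = -81/4 + 29*I*√34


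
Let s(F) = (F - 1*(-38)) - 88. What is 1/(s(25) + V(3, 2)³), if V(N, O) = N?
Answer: ½ ≈ 0.50000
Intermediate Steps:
s(F) = -50 + F (s(F) = (F + 38) - 88 = (38 + F) - 88 = -50 + F)
1/(s(25) + V(3, 2)³) = 1/((-50 + 25) + 3³) = 1/(-25 + 27) = 1/2 = ½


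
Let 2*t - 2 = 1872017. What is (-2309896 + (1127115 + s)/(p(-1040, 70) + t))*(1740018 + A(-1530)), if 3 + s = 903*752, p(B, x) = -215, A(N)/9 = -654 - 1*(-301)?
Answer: -2502887652330614376/623863 ≈ -4.0119e+12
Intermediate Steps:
A(N) = -3177 (A(N) = 9*(-654 - 1*(-301)) = 9*(-654 + 301) = 9*(-353) = -3177)
t = 1872019/2 (t = 1 + (½)*1872017 = 1 + 1872017/2 = 1872019/2 ≈ 9.3601e+5)
s = 679053 (s = -3 + 903*752 = -3 + 679056 = 679053)
(-2309896 + (1127115 + s)/(p(-1040, 70) + t))*(1740018 + A(-1530)) = (-2309896 + (1127115 + 679053)/(-215 + 1872019/2))*(1740018 - 3177) = (-2309896 + 1806168/(1871589/2))*1736841 = (-2309896 + 1806168*(2/1871589))*1736841 = (-2309896 + 1204112/623863)*1736841 = -1441057444136/623863*1736841 = -2502887652330614376/623863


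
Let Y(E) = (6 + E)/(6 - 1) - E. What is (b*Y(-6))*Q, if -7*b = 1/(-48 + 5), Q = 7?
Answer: 6/43 ≈ 0.13953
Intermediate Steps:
Y(E) = 6/5 - 4*E/5 (Y(E) = (6 + E)/5 - E = (6 + E)*(⅕) - E = (6/5 + E/5) - E = 6/5 - 4*E/5)
b = 1/301 (b = -1/(7*(-48 + 5)) = -⅐/(-43) = -⅐*(-1/43) = 1/301 ≈ 0.0033223)
(b*Y(-6))*Q = ((6/5 - ⅘*(-6))/301)*7 = ((6/5 + 24/5)/301)*7 = ((1/301)*6)*7 = (6/301)*7 = 6/43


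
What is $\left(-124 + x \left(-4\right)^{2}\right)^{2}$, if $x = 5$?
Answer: $1936$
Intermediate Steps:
$\left(-124 + x \left(-4\right)^{2}\right)^{2} = \left(-124 + 5 \left(-4\right)^{2}\right)^{2} = \left(-124 + 5 \cdot 16\right)^{2} = \left(-124 + 80\right)^{2} = \left(-44\right)^{2} = 1936$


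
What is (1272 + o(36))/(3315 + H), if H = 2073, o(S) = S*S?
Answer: 214/449 ≈ 0.47661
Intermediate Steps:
o(S) = S²
(1272 + o(36))/(3315 + H) = (1272 + 36²)/(3315 + 2073) = (1272 + 1296)/5388 = 2568*(1/5388) = 214/449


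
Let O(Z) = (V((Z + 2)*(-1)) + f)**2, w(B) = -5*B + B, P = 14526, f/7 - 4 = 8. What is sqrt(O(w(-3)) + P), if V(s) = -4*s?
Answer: sqrt(34126) ≈ 184.73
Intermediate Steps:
f = 84 (f = 28 + 7*8 = 28 + 56 = 84)
w(B) = -4*B
O(Z) = (92 + 4*Z)**2 (O(Z) = (-4*(Z + 2)*(-1) + 84)**2 = (-4*(2 + Z)*(-1) + 84)**2 = (-4*(-2 - Z) + 84)**2 = ((8 + 4*Z) + 84)**2 = (92 + 4*Z)**2)
sqrt(O(w(-3)) + P) = sqrt(16*(23 - 4*(-3))**2 + 14526) = sqrt(16*(23 + 12)**2 + 14526) = sqrt(16*35**2 + 14526) = sqrt(16*1225 + 14526) = sqrt(19600 + 14526) = sqrt(34126)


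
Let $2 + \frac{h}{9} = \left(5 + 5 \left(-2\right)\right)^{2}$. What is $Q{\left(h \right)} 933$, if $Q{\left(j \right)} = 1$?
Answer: $933$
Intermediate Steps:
$h = 207$ ($h = -18 + 9 \left(5 + 5 \left(-2\right)\right)^{2} = -18 + 9 \left(5 - 10\right)^{2} = -18 + 9 \left(-5\right)^{2} = -18 + 9 \cdot 25 = -18 + 225 = 207$)
$Q{\left(h \right)} 933 = 1 \cdot 933 = 933$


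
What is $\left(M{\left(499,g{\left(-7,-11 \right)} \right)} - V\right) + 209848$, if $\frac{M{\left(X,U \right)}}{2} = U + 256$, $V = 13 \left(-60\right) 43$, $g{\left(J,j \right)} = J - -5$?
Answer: $243896$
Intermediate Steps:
$g{\left(J,j \right)} = 5 + J$ ($g{\left(J,j \right)} = J + 5 = 5 + J$)
$V = -33540$ ($V = \left(-780\right) 43 = -33540$)
$M{\left(X,U \right)} = 512 + 2 U$ ($M{\left(X,U \right)} = 2 \left(U + 256\right) = 2 \left(256 + U\right) = 512 + 2 U$)
$\left(M{\left(499,g{\left(-7,-11 \right)} \right)} - V\right) + 209848 = \left(\left(512 + 2 \left(5 - 7\right)\right) - -33540\right) + 209848 = \left(\left(512 + 2 \left(-2\right)\right) + 33540\right) + 209848 = \left(\left(512 - 4\right) + 33540\right) + 209848 = \left(508 + 33540\right) + 209848 = 34048 + 209848 = 243896$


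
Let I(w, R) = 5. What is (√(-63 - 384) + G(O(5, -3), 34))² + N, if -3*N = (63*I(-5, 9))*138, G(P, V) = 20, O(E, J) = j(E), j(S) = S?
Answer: -14537 + 40*I*√447 ≈ -14537.0 + 845.7*I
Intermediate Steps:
O(E, J) = E
N = -14490 (N = -63*5*138/3 = -105*138 = -⅓*43470 = -14490)
(√(-63 - 384) + G(O(5, -3), 34))² + N = (√(-63 - 384) + 20)² - 14490 = (√(-447) + 20)² - 14490 = (I*√447 + 20)² - 14490 = (20 + I*√447)² - 14490 = -14490 + (20 + I*√447)²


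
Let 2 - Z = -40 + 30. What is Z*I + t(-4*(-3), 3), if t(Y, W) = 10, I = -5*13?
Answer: -770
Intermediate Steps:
I = -65
Z = 12 (Z = 2 - (-40 + 30) = 2 - 1*(-10) = 2 + 10 = 12)
Z*I + t(-4*(-3), 3) = 12*(-65) + 10 = -780 + 10 = -770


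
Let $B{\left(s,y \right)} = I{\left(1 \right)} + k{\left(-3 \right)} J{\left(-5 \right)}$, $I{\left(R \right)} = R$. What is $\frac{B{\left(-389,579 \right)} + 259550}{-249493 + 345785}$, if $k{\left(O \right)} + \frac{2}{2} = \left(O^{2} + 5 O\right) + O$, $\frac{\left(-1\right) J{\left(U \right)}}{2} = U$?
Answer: $\frac{259451}{96292} \approx 2.6944$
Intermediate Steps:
$J{\left(U \right)} = - 2 U$
$k{\left(O \right)} = -1 + O^{2} + 6 O$ ($k{\left(O \right)} = -1 + \left(\left(O^{2} + 5 O\right) + O\right) = -1 + \left(O^{2} + 6 O\right) = -1 + O^{2} + 6 O$)
$B{\left(s,y \right)} = -99$ ($B{\left(s,y \right)} = 1 + \left(-1 + \left(-3\right)^{2} + 6 \left(-3\right)\right) \left(\left(-2\right) \left(-5\right)\right) = 1 + \left(-1 + 9 - 18\right) 10 = 1 - 100 = -99$)
$\frac{B{\left(-389,579 \right)} + 259550}{-249493 + 345785} = \frac{-99 + 259550}{-249493 + 345785} = \frac{259451}{96292}$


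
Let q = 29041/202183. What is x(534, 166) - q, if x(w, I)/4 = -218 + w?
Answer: 255530271/202183 ≈ 1263.9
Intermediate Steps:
x(w, I) = -872 + 4*w (x(w, I) = 4*(-218 + w) = -872 + 4*w)
q = 29041/202183 (q = 29041*(1/202183) = 29041/202183 ≈ 0.14364)
x(534, 166) - q = (-872 + 4*534) - 1*29041/202183 = (-872 + 2136) - 29041/202183 = 1264 - 29041/202183 = 255530271/202183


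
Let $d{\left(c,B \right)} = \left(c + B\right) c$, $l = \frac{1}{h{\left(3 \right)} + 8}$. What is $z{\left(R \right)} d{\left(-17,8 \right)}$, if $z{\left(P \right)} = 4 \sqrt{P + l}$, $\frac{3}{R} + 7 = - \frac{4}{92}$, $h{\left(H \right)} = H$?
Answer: $\frac{34 i \sqrt{13134}}{11} \approx 354.23 i$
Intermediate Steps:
$l = \frac{1}{11}$ ($l = \frac{1}{3 + 8} = \frac{1}{11} \approx 0.090909$)
$d{\left(c,B \right)} = c \left(B + c\right)$ ($d{\left(c,B \right)} = \left(B + c\right) c = c \left(B + c\right)$)
$R = - \frac{23}{54}$ ($R = \frac{3}{-7 - \frac{4}{92}} = \frac{3}{-7 - \frac{1}{23}} = \frac{3}{- \frac{162}{23}} = 3 \left(- \frac{23}{162}\right) = - \frac{23}{54} \approx -0.42593$)
$z{\left(P \right)} = 4 \sqrt{\frac{1}{11} + P}$ ($z{\left(P \right)} = 4 \sqrt{P + \frac{1}{11}} = 4 \sqrt{\frac{1}{11} + P}$)
$z{\left(R \right)} d{\left(-17,8 \right)} = \frac{4 \sqrt{11 + 121 \left(- \frac{23}{54}\right)}}{11} \left(- 17 \left(8 - 17\right)\right) = \frac{4 \sqrt{11 - \frac{2783}{54}}}{11} \left(\left(-17\right) \left(-9\right)\right) = \frac{4 \sqrt{- \frac{2189}{54}}}{11} \cdot 153 = \frac{4 \frac{i \sqrt{13134}}{18}}{11} \cdot 153 = \frac{2 i \sqrt{13134}}{99} \cdot 153 = \frac{34 i \sqrt{13134}}{11}$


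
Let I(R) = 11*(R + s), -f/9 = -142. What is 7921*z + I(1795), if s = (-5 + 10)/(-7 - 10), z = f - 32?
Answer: 168118232/17 ≈ 9.8893e+6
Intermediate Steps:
f = 1278 (f = -9*(-142) = 1278)
z = 1246 (z = 1278 - 32 = 1246)
s = -5/17 (s = 5/(-17) = 5*(-1/17) = -5/17 ≈ -0.29412)
I(R) = -55/17 + 11*R (I(R) = 11*(R - 5/17) = 11*(-5/17 + R) = -55/17 + 11*R)
7921*z + I(1795) = 7921*1246 + (-55/17 + 11*1795) = 9869566 + (-55/17 + 19745) = 9869566 + 335610/17 = 168118232/17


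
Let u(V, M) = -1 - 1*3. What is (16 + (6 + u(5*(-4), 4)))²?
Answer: 324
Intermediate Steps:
u(V, M) = -4 (u(V, M) = -1 - 3 = -4)
(16 + (6 + u(5*(-4), 4)))² = (16 + (6 - 4))² = (16 + 2)² = 18² = 324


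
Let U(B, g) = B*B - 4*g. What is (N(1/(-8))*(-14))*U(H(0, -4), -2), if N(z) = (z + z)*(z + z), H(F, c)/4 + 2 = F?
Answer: -63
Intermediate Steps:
H(F, c) = -8 + 4*F
U(B, g) = B² - 4*g
N(z) = 4*z² (N(z) = (2*z)*(2*z) = 4*z²)
(N(1/(-8))*(-14))*U(H(0, -4), -2) = ((4*(1/(-8))²)*(-14))*((-8 + 4*0)² - 4*(-2)) = ((4*(-⅛)²)*(-14))*((-8 + 0)² + 8) = ((4*(1/64))*(-14))*((-8)² + 8) = ((1/16)*(-14))*(64 + 8) = -7/8*72 = -63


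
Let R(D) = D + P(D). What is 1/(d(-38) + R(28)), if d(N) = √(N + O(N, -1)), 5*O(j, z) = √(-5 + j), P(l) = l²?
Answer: 5/(4060 + √5*√(-190 + I*√43)) ≈ 0.0012313 - 9.3477e-6*I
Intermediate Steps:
O(j, z) = √(-5 + j)/5
R(D) = D + D²
d(N) = √(N + √(-5 + N)/5)
1/(d(-38) + R(28)) = 1/(√(5*√(-5 - 38) + 25*(-38))/5 + 28*(1 + 28)) = 1/(√(5*√(-43) - 950)/5 + 28*29) = 1/(√(5*(I*√43) - 950)/5 + 812) = 1/(√(5*I*√43 - 950)/5 + 812) = 1/(√(-950 + 5*I*√43)/5 + 812) = 1/(812 + √(-950 + 5*I*√43)/5)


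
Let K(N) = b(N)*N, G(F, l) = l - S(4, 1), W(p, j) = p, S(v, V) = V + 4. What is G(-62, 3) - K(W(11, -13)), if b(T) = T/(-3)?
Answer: 115/3 ≈ 38.333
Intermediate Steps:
S(v, V) = 4 + V
b(T) = -T/3 (b(T) = T*(-⅓) = -T/3)
G(F, l) = -5 + l (G(F, l) = l - (4 + 1) = l - 1*5 = l - 5 = -5 + l)
K(N) = -N²/3 (K(N) = (-N/3)*N = -N²/3)
G(-62, 3) - K(W(11, -13)) = (-5 + 3) - (-1)*11²/3 = -2 - (-1)*121/3 = -2 - 1*(-121/3) = -2 + 121/3 = 115/3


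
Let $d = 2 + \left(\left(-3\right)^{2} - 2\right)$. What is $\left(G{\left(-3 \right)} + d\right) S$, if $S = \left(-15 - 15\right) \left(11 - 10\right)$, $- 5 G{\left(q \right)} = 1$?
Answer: $-264$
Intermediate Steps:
$G{\left(q \right)} = - \frac{1}{5}$ ($G{\left(q \right)} = \left(- \frac{1}{5}\right) 1 = - \frac{1}{5}$)
$S = -30$ ($S = \left(-30\right) 1 = -30$)
$d = 9$ ($d = 2 + \left(9 - 2\right) = 2 + 7 = 9$)
$\left(G{\left(-3 \right)} + d\right) S = \left(- \frac{1}{5} + 9\right) \left(-30\right) = \frac{44}{5} \left(-30\right) = -264$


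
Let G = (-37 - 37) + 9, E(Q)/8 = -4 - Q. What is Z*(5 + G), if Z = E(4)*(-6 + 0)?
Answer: -23040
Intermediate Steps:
E(Q) = -32 - 8*Q (E(Q) = 8*(-4 - Q) = -32 - 8*Q)
Z = 384 (Z = (-32 - 8*4)*(-6 + 0) = (-32 - 32)*(-6) = -64*(-6) = 384)
G = -65 (G = -74 + 9 = -65)
Z*(5 + G) = 384*(5 - 65) = 384*(-60) = -23040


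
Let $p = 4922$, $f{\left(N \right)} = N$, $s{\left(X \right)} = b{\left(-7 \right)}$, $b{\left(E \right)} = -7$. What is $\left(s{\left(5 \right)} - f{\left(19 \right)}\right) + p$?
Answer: $4896$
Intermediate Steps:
$s{\left(X \right)} = -7$
$\left(s{\left(5 \right)} - f{\left(19 \right)}\right) + p = \left(-7 - 19\right) + 4922 = -26 + 4922 = 4896$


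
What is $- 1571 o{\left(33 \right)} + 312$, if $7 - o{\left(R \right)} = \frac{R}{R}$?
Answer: $-9114$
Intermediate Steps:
$o{\left(R \right)} = 6$ ($o{\left(R \right)} = 7 - \frac{R}{R} = 7 - 1 = 6$)
$- 1571 o{\left(33 \right)} + 312 = \left(-1571\right) 6 + 312 = -9426 + 312 = -9114$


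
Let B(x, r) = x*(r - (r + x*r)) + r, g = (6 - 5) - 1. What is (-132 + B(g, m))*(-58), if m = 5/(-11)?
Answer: 84506/11 ≈ 7682.4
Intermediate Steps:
g = 0 (g = 1 - 1 = 0)
m = -5/11 (m = 5*(-1/11) = -5/11 ≈ -0.45455)
B(x, r) = r - r*x² (B(x, r) = x*(r - (r + r*x)) + r = x*(r + (-r - r*x)) + r = x*(-r*x) + r = -r*x² + r = r - r*x²)
(-132 + B(g, m))*(-58) = (-132 - 5*(1 - 1*0²)/11)*(-58) = (-132 - 5*(1 - 1*0)/11)*(-58) = (-132 - 5*(1 + 0)/11)*(-58) = (-132 - 5/11*1)*(-58) = (-132 - 5/11)*(-58) = -1457/11*(-58) = 84506/11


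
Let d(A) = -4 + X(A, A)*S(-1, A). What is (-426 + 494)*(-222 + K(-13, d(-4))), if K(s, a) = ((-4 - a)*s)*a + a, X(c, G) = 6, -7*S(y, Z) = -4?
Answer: -826472/49 ≈ -16867.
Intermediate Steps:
S(y, Z) = 4/7 (S(y, Z) = -⅐*(-4) = 4/7)
d(A) = -4/7 (d(A) = -4 + 6*(4/7) = -4 + 24/7 = -4/7)
K(s, a) = a + a*s*(-4 - a) (K(s, a) = (s*(-4 - a))*a + a = a*s*(-4 - a) + a = a + a*s*(-4 - a))
(-426 + 494)*(-222 + K(-13, d(-4))) = (-426 + 494)*(-222 - 4*(1 - 4*(-13) - 1*(-4/7)*(-13))/7) = 68*(-222 - 4*(1 + 52 - 52/7)/7) = 68*(-222 - 4/7*319/7) = 68*(-222 - 1276/49) = 68*(-12154/49) = -826472/49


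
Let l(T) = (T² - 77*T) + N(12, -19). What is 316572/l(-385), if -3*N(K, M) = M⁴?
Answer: 949716/403289 ≈ 2.3549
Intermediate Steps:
N(K, M) = -M⁴/3
l(T) = -130321/3 + T² - 77*T (l(T) = (T² - 77*T) - ⅓*(-19)⁴ = (T² - 77*T) - ⅓*130321 = (T² - 77*T) - 130321/3 = -130321/3 + T² - 77*T)
316572/l(-385) = 316572/(-130321/3 + (-385)² - 77*(-385)) = 316572/(-130321/3 + 148225 + 29645) = 316572/(403289/3) = 316572*(3/403289) = 949716/403289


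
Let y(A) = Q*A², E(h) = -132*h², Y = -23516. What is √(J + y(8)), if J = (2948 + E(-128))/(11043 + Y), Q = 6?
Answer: 2*√21669879239/12473 ≈ 23.604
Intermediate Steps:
y(A) = 6*A²
J = 2159740/12473 (J = (2948 - 132*(-128)²)/(11043 - 23516) = (2948 - 132*16384)/(-12473) = (2948 - 2162688)*(-1/12473) = -2159740*(-1/12473) = 2159740/12473 ≈ 173.15)
√(J + y(8)) = √(2159740/12473 + 6*8²) = √(2159740/12473 + 6*64) = √(2159740/12473 + 384) = √(6949372/12473) = 2*√21669879239/12473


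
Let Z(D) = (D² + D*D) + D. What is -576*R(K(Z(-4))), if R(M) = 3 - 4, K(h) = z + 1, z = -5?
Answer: 576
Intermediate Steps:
Z(D) = D + 2*D² (Z(D) = (D² + D²) + D = 2*D² + D = D + 2*D²)
K(h) = -4 (K(h) = -5 + 1 = -4)
R(M) = -1
-576*R(K(Z(-4))) = -576*(-1) = 576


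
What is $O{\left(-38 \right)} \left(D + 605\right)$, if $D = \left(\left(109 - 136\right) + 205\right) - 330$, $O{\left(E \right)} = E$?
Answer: $-17214$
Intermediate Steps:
$D = -152$ ($D = \left(-27 + 205\right) - 330 = 178 - 330 = -152$)
$O{\left(-38 \right)} \left(D + 605\right) = - 38 \left(-152 + 605\right) = \left(-38\right) 453 = -17214$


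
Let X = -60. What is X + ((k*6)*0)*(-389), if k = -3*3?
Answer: -60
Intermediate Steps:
k = -9
X + ((k*6)*0)*(-389) = -60 + (-9*6*0)*(-389) = -60 - 54*0*(-389) = -60 + 0*(-389) = -60 + 0 = -60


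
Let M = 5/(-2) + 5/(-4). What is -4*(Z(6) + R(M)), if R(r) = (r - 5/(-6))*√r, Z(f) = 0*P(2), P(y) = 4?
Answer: 35*I*√15/6 ≈ 22.592*I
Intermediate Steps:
M = -15/4 (M = 5*(-½) + 5*(-¼) = -5/2 - 5/4 = -15/4 ≈ -3.7500)
Z(f) = 0 (Z(f) = 0*4 = 0)
R(r) = √r*(⅚ + r) (R(r) = (r - 5*(-1)/6)*√r = (r - 1*(-⅚))*√r = (r + ⅚)*√r = (⅚ + r)*√r = √r*(⅚ + r))
-4*(Z(6) + R(M)) = -4*(0 + √(-15/4)*(⅚ - 15/4)) = -4*(0 + (I*√15/2)*(-35/12)) = -4*(0 - 35*I*√15/24) = -(-35)*I*√15/6 = 35*I*√15/6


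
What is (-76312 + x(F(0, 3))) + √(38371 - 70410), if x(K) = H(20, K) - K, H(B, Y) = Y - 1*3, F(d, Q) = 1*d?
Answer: -76315 + I*√32039 ≈ -76315.0 + 178.99*I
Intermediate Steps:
F(d, Q) = d
H(B, Y) = -3 + Y (H(B, Y) = Y - 3 = -3 + Y)
x(K) = -3 (x(K) = (-3 + K) - K = -3)
(-76312 + x(F(0, 3))) + √(38371 - 70410) = (-76312 - 3) + √(38371 - 70410) = -76315 + √(-32039) = -76315 + I*√32039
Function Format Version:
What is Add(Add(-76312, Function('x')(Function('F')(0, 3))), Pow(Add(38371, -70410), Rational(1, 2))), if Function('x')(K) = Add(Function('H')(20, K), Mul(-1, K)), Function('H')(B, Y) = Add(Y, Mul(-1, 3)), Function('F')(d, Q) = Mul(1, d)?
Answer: Add(-76315, Mul(I, Pow(32039, Rational(1, 2)))) ≈ Add(-76315., Mul(178.99, I))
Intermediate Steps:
Function('F')(d, Q) = d
Function('H')(B, Y) = Add(-3, Y) (Function('H')(B, Y) = Add(Y, -3) = Add(-3, Y))
Function('x')(K) = -3 (Function('x')(K) = Add(Add(-3, K), Mul(-1, K)) = -3)
Add(Add(-76312, Function('x')(Function('F')(0, 3))), Pow(Add(38371, -70410), Rational(1, 2))) = Add(Add(-76312, -3), Pow(Add(38371, -70410), Rational(1, 2))) = Add(-76315, Pow(-32039, Rational(1, 2))) = Add(-76315, Mul(I, Pow(32039, Rational(1, 2))))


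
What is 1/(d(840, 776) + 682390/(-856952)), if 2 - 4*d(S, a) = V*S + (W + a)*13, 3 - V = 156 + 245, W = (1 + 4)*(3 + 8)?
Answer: 214238/17327345283 ≈ 1.2364e-5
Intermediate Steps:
W = 55 (W = 5*11 = 55)
V = -398 (V = 3 - (156 + 245) = 3 - 1*401 = 3 - 401 = -398)
d(S, a) = -713/4 - 13*a/4 + 199*S/2 (d(S, a) = ½ - (-398*S + (55 + a)*13)/4 = ½ - (-398*S + (715 + 13*a))/4 = ½ - (715 - 398*S + 13*a)/4 = ½ + (-715/4 - 13*a/4 + 199*S/2) = -713/4 - 13*a/4 + 199*S/2)
1/(d(840, 776) + 682390/(-856952)) = 1/((-713/4 - 13/4*776 + (199/2)*840) + 682390/(-856952)) = 1/((-713/4 - 2522 + 83580) + 682390*(-1/856952)) = 1/(323519/4 - 341195/428476) = 1/(17327345283/214238) = 214238/17327345283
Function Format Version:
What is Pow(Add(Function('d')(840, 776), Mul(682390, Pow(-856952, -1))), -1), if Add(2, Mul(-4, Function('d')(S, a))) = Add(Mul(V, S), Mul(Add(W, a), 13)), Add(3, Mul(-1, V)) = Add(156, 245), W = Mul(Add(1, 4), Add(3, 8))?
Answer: Rational(214238, 17327345283) ≈ 1.2364e-5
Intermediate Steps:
W = 55 (W = Mul(5, 11) = 55)
V = -398 (V = Add(3, Mul(-1, Add(156, 245))) = Add(3, Mul(-1, 401)) = Add(3, -401) = -398)
Function('d')(S, a) = Add(Rational(-713, 4), Mul(Rational(-13, 4), a), Mul(Rational(199, 2), S)) (Function('d')(S, a) = Add(Rational(1, 2), Mul(Rational(-1, 4), Add(Mul(-398, S), Mul(Add(55, a), 13)))) = Add(Rational(1, 2), Mul(Rational(-1, 4), Add(Mul(-398, S), Add(715, Mul(13, a))))) = Add(Rational(1, 2), Mul(Rational(-1, 4), Add(715, Mul(-398, S), Mul(13, a)))) = Add(Rational(1, 2), Add(Rational(-715, 4), Mul(Rational(-13, 4), a), Mul(Rational(199, 2), S))) = Add(Rational(-713, 4), Mul(Rational(-13, 4), a), Mul(Rational(199, 2), S)))
Pow(Add(Function('d')(840, 776), Mul(682390, Pow(-856952, -1))), -1) = Pow(Add(Add(Rational(-713, 4), Mul(Rational(-13, 4), 776), Mul(Rational(199, 2), 840)), Mul(682390, Pow(-856952, -1))), -1) = Pow(Add(Add(Rational(-713, 4), -2522, 83580), Mul(682390, Rational(-1, 856952))), -1) = Pow(Add(Rational(323519, 4), Rational(-341195, 428476)), -1) = Pow(Rational(17327345283, 214238), -1) = Rational(214238, 17327345283)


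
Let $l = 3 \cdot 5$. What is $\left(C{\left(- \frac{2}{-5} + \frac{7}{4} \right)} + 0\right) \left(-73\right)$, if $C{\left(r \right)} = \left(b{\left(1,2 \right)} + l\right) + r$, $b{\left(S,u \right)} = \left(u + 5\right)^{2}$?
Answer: $- \frac{96579}{20} \approx -4829.0$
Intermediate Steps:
$b{\left(S,u \right)} = \left(5 + u\right)^{2}$
$l = 15$
$C{\left(r \right)} = 64 + r$ ($C{\left(r \right)} = \left(\left(5 + 2\right)^{2} + 15\right) + r = \left(7^{2} + 15\right) + r = \left(49 + 15\right) + r = 64 + r$)
$\left(C{\left(- \frac{2}{-5} + \frac{7}{4} \right)} + 0\right) \left(-73\right) = \left(\left(64 + \left(- \frac{2}{-5} + \frac{7}{4}\right)\right) + 0\right) \left(-73\right) = \left(\left(64 + \left(\left(-2\right) \left(- \frac{1}{5}\right) + 7 \cdot \frac{1}{4}\right)\right) + 0\right) \left(-73\right) = \left(\left(64 + \left(\frac{2}{5} + \frac{7}{4}\right)\right) + 0\right) \left(-73\right) = \left(\left(64 + \frac{43}{20}\right) + 0\right) \left(-73\right) = \left(\frac{1323}{20} + 0\right) \left(-73\right) = \frac{1323}{20} \left(-73\right) = - \frac{96579}{20}$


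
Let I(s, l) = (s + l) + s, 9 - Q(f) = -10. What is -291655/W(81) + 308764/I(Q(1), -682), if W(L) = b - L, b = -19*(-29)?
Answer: -16647245/15134 ≈ -1100.0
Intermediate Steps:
b = 551
W(L) = 551 - L
Q(f) = 19 (Q(f) = 9 - 1*(-10) = 9 + 10 = 19)
I(s, l) = l + 2*s (I(s, l) = (l + s) + s = l + 2*s)
-291655/W(81) + 308764/I(Q(1), -682) = -291655/(551 - 1*81) + 308764/(-682 + 2*19) = -291655/(551 - 81) + 308764/(-682 + 38) = -291655/470 + 308764/(-644) = -291655*1/470 + 308764*(-1/644) = -58331/94 - 77191/161 = -16647245/15134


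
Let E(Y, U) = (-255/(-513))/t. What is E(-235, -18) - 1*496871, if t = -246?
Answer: -20901375571/42066 ≈ -4.9687e+5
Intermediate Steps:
E(Y, U) = -85/42066 (E(Y, U) = -255/(-513)/(-246) = -255*(-1/513)*(-1/246) = (85/171)*(-1/246) = -85/42066)
E(-235, -18) - 1*496871 = -85/42066 - 1*496871 = -85/42066 - 496871 = -20901375571/42066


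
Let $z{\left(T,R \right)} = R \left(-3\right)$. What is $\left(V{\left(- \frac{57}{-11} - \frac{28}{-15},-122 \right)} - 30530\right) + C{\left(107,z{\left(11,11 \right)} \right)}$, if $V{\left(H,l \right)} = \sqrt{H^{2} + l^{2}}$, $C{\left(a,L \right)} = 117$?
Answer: $-30413 + \frac{\sqrt{406569469}}{165} \approx -30291.0$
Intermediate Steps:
$z{\left(T,R \right)} = - 3 R$
$\left(V{\left(- \frac{57}{-11} - \frac{28}{-15},-122 \right)} - 30530\right) + C{\left(107,z{\left(11,11 \right)} \right)} = \left(\sqrt{\left(- \frac{57}{-11} - \frac{28}{-15}\right)^{2} + \left(-122\right)^{2}} - 30530\right) + 117 = \left(\sqrt{\left(\left(-57\right) \left(- \frac{1}{11}\right) - - \frac{28}{15}\right)^{2} + 14884} - 30530\right) + 117 = \left(\sqrt{\left(\frac{57}{11} + \frac{28}{15}\right)^{2} + 14884} - 30530\right) + 117 = \left(\sqrt{\left(\frac{1163}{165}\right)^{2} + 14884} - 30530\right) + 117 = \left(\sqrt{\frac{1352569}{27225} + 14884} - 30530\right) + 117 = \left(\sqrt{\frac{406569469}{27225}} - 30530\right) + 117 = \left(\frac{\sqrt{406569469}}{165} - 30530\right) + 117 = \left(-30530 + \frac{\sqrt{406569469}}{165}\right) + 117 = -30413 + \frac{\sqrt{406569469}}{165}$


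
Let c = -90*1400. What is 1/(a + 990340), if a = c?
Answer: 1/864340 ≈ 1.1570e-6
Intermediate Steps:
c = -126000
a = -126000
1/(a + 990340) = 1/(-126000 + 990340) = 1/864340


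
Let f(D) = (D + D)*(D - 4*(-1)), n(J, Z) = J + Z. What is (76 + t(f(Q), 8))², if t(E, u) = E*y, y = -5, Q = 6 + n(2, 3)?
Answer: 2477476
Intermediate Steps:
Q = 11 (Q = 6 + (2 + 3) = 6 + 5 = 11)
f(D) = 2*D*(4 + D) (f(D) = (2*D)*(D + 4) = (2*D)*(4 + D) = 2*D*(4 + D))
t(E, u) = -5*E (t(E, u) = E*(-5) = -5*E)
(76 + t(f(Q), 8))² = (76 - 10*11*(4 + 11))² = (76 - 10*11*15)² = (76 - 5*330)² = (76 - 1650)² = (-1574)² = 2477476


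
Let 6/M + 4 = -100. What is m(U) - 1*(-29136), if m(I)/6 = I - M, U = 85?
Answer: 770805/26 ≈ 29646.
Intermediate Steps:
M = -3/52 (M = 6/(-4 - 100) = 6/(-104) = 6*(-1/104) = -3/52 ≈ -0.057692)
m(I) = 9/26 + 6*I (m(I) = 6*(I - 1*(-3/52)) = 6*(I + 3/52) = 6*(3/52 + I) = 9/26 + 6*I)
m(U) - 1*(-29136) = (9/26 + 6*85) - 1*(-29136) = (9/26 + 510) + 29136 = 13269/26 + 29136 = 770805/26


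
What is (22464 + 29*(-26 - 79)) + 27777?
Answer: 47196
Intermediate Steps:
(22464 + 29*(-26 - 79)) + 27777 = (22464 + 29*(-105)) + 27777 = (22464 - 3045) + 27777 = 19419 + 27777 = 47196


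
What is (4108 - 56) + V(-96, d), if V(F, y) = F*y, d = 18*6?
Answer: -6316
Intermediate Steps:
d = 108
(4108 - 56) + V(-96, d) = (4108 - 56) - 96*108 = 4052 - 10368 = -6316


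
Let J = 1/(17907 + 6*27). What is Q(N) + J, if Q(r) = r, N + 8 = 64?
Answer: 1011865/18069 ≈ 56.000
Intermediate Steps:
N = 56 (N = -8 + 64 = 56)
J = 1/18069 (J = 1/(17907 + 162) = 1/18069 ≈ 5.5343e-5)
Q(N) + J = 56 + 1/18069 = 1011865/18069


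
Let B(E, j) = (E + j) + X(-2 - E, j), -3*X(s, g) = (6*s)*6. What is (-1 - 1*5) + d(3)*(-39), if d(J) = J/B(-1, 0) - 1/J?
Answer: -40/11 ≈ -3.6364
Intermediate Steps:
X(s, g) = -12*s (X(s, g) = -6*s*6/3 = -12*s)
B(E, j) = 24 + j + 13*E (B(E, j) = (E + j) - 12*(-2 - E) = (E + j) + (24 + 12*E) = 24 + j + 13*E)
d(J) = -1/J + J/11 (d(J) = J/(24 + 0 + 13*(-1)) - 1/J = J/(24 + 0 - 13) - 1/J = J/11 - 1/J = -1/J + J/11)
(-1 - 1*5) + d(3)*(-39) = (-1 - 1*5) + (-1/3 + (1/11)*3)*(-39) = (-1 - 5) + (-1*1/3 + 3/11)*(-39) = -6 + (-1/3 + 3/11)*(-39) = -6 - 2/33*(-39) = -6 + 26/11 = -40/11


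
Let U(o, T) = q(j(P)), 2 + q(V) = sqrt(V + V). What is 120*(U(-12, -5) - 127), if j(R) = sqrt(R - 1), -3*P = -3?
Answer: -15480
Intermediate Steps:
P = 1 (P = -1/3*(-3) = 1)
j(R) = sqrt(-1 + R)
q(V) = -2 + sqrt(2)*sqrt(V) (q(V) = -2 + sqrt(V + V) = -2 + sqrt(2*V) = -2 + sqrt(2)*sqrt(V))
U(o, T) = -2 (U(o, T) = -2 + sqrt(2)*sqrt(sqrt(-1 + 1)) = -2 + sqrt(2)*sqrt(sqrt(0)) = -2 + sqrt(2)*sqrt(0) = -2 + sqrt(2)*0 = -2 + 0 = -2)
120*(U(-12, -5) - 127) = 120*(-2 - 127) = 120*(-129) = -15480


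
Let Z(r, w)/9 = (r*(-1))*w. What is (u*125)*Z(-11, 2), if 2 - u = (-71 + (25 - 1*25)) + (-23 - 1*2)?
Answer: 2425500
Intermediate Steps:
Z(r, w) = -9*r*w (Z(r, w) = 9*((r*(-1))*w) = 9*((-r)*w) = 9*(-r*w) = -9*r*w)
u = 98 (u = 2 - ((-71 + (25 - 1*25)) + (-23 - 1*2)) = 2 - ((-71 + (25 - 25)) + (-23 - 2)) = 2 - ((-71 + 0) - 25) = 2 - (-71 - 25) = 2 - 1*(-96) = 2 + 96 = 98)
(u*125)*Z(-11, 2) = (98*125)*(-9*(-11)*2) = 12250*198 = 2425500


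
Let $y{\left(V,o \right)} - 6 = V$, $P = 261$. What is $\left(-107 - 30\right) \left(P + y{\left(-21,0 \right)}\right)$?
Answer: $-33702$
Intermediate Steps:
$y{\left(V,o \right)} = 6 + V$
$\left(-107 - 30\right) \left(P + y{\left(-21,0 \right)}\right) = \left(-107 - 30\right) \left(261 + \left(6 - 21\right)\right) = - 137 \left(261 - 15\right) = \left(-137\right) 246 = -33702$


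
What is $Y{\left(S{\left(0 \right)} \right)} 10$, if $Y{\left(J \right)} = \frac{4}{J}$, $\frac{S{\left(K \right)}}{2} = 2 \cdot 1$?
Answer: $10$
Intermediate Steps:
$S{\left(K \right)} = 4$ ($S{\left(K \right)} = 2 \cdot 2 \cdot 1 = 2 \cdot 2 = 4$)
$Y{\left(S{\left(0 \right)} \right)} 10 = \frac{4}{4} \cdot 10 = 4 \cdot \frac{1}{4} \cdot 10 = 1 \cdot 10 = 10$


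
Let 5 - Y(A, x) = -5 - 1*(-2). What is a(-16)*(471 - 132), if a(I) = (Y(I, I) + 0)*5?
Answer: 13560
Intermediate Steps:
Y(A, x) = 8 (Y(A, x) = 5 - (-5 - 1*(-2)) = 5 - (-5 + 2) = 5 - 1*(-3) = 5 + 3 = 8)
a(I) = 40 (a(I) = (8 + 0)*5 = 8*5 = 40)
a(-16)*(471 - 132) = 40*(471 - 132) = 40*339 = 13560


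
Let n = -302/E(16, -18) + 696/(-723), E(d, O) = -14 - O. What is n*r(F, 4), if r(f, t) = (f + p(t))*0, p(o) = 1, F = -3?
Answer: 0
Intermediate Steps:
r(f, t) = 0 (r(f, t) = (f + 1)*0 = (1 + f)*0 = 0)
n = -36855/482 (n = -302/(-14 - 1*(-18)) + 696/(-723) = -302/(-14 + 18) + 696*(-1/723) = -302/4 - 232/241 = -302*¼ - 232/241 = -151/2 - 232/241 = -36855/482 ≈ -76.463)
n*r(F, 4) = -36855/482*0 = 0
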